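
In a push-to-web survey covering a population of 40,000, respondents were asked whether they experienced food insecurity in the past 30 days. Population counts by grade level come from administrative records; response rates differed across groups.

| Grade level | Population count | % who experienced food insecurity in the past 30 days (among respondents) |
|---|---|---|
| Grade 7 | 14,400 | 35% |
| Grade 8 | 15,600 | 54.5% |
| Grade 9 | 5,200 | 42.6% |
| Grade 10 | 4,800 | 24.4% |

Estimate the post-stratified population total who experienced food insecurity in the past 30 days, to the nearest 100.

16,900

Apply each group's respondent rate to its population count:
  Grade 7: 14,400 × 35% = 5040
  Grade 8: 15,600 × 54.5% = 8502
  Grade 9: 5,200 × 42.6% = 2215.2
  Grade 10: 4,800 × 24.4% = 1171.2
Estimated total = 16928.4 → 16,900.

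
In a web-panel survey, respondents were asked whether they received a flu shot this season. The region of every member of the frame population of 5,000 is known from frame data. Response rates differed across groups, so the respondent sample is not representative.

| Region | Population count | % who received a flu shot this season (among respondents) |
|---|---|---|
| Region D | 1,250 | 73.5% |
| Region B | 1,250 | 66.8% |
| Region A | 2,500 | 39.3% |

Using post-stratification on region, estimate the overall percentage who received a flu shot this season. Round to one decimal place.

Weight each group's respondent value by its population share:
  Region D: (1,250/5,000) × 73.5 = 18.375
  Region B: (1,250/5,000) × 66.8 = 16.7
  Region A: (2,500/5,000) × 39.3 = 19.65
Post-stratified estimate = 54.725 → 54.7%.

54.7%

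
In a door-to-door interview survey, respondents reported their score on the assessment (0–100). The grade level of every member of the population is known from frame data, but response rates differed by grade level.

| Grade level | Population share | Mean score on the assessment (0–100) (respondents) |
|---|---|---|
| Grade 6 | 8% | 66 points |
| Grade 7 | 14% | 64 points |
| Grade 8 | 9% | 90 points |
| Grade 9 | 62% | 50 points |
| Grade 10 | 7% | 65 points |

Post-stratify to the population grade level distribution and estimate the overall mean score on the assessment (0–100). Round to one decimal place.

57.9

Reweight to the known grade level distribution:
  Grade 6: 0.08 × 66 = 5.28
  Grade 7: 0.14 × 64 = 8.96
  Grade 8: 0.09 × 90 = 8.1
  Grade 9: 0.62 × 50 = 31
  Grade 10: 0.07 × 65 = 4.55
Post-stratified estimate = 57.89 → 57.9.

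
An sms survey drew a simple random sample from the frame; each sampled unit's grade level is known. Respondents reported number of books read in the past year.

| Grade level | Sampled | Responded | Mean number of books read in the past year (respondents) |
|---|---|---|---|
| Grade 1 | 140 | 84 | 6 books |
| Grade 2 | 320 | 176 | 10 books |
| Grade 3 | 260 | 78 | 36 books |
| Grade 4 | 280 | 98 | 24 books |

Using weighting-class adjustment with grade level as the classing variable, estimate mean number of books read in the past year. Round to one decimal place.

Response rates by class: Grade 1 84/140 = 60%, Grade 2 176/320 = 55%, Grade 3 78/260 = 30%, Grade 4 98/280 = 35%.
With weight = n_sampled/n_responded per class, the weighted class total is n_sampled:
  Grade 1: 140 × 6 = 840
  Grade 2: 320 × 10 = 3200
  Grade 3: 260 × 36 = 9360
  Grade 4: 280 × 24 = 6720
Adjusted estimate = 20,120 / 1,000 = 20.12 → 20.1.

20.1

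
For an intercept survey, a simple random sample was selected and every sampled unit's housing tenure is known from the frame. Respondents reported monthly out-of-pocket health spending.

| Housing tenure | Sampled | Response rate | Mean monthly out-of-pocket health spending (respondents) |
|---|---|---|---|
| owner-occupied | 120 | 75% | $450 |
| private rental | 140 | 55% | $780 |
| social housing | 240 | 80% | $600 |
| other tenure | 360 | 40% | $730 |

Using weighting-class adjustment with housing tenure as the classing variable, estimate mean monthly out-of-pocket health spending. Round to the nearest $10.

Weighting each respondent by the inverse class response rate inflates each class back to its sampled size, so the class weight is n_sampled:
  owner-occupied: 120 × 450 = 54,000
  private rental: 140 × 780 = 109,200
  social housing: 240 × 600 = 144,000
  other tenure: 360 × 730 = 262,800
Adjusted estimate = 570,000 / 860 = 662.791 → $660.

$660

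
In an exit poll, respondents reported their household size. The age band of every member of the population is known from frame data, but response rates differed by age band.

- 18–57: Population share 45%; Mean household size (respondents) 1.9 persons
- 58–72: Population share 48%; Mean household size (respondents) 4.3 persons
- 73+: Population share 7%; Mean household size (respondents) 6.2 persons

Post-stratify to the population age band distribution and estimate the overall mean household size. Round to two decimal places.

Each cell contributes population-share × respondent value:
  18–57: 0.45 × 1.9 = 0.855
  58–72: 0.48 × 4.3 = 2.064
  73+: 0.07 × 6.2 = 0.434
Post-stratified estimate = 3.353 → 3.35.

3.35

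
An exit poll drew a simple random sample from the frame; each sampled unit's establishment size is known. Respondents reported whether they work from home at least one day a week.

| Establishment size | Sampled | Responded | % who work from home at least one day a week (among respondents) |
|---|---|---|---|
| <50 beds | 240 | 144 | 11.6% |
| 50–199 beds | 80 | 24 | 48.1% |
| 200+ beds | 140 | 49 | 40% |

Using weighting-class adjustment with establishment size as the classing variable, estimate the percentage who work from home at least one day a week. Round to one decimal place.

26.6%

Response rates by class: <50 beds 144/240 = 60%, 50–199 beds 24/80 = 30%, 200+ beds 49/140 = 35%.
Weighting each respondent by the inverse class response rate inflates each class back to its sampled size, so the class weight is n_sampled:
  <50 beds: 240 × 11.6 = 2784
  50–199 beds: 80 × 48.1 = 3848
  200+ beds: 140 × 40 = 5600
Adjusted estimate = 12,232 / 460 = 26.5913 → 26.6%.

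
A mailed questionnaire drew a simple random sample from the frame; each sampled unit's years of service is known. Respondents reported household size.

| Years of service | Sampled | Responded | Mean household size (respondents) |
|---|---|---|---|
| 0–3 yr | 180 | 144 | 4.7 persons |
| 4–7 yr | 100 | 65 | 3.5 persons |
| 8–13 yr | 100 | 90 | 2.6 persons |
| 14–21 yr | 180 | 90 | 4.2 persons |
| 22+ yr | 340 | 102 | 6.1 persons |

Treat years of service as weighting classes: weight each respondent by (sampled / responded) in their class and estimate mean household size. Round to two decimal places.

4.76

Response rates by class: 0–3 yr 144/180 = 80%, 4–7 yr 65/100 = 65%, 8–13 yr 90/100 = 90%, 14–21 yr 90/180 = 50%, 22+ yr 102/340 = 30%.
With weight = n_sampled/n_responded per class, the weighted class total is n_sampled:
  0–3 yr: 180 × 4.7 = 846
  4–7 yr: 100 × 3.5 = 350
  8–13 yr: 100 × 2.6 = 260
  14–21 yr: 180 × 4.2 = 756
  22+ yr: 340 × 6.1 = 2074
Adjusted estimate = 4286 / 900 = 4.76222 → 4.76.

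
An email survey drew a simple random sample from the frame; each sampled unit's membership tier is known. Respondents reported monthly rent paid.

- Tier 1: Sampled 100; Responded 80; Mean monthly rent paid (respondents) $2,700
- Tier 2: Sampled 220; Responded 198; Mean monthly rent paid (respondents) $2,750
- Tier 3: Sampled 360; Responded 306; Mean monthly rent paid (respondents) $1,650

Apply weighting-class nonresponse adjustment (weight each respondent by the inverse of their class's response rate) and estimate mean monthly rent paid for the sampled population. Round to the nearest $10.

Response rates by class: Tier 1 80/100 = 80%, Tier 2 198/220 = 90%, Tier 3 306/360 = 85%.
Inverse-response-rate weighting restores each class to its sampled count, so class totals weight by n_sampled:
  Tier 1: 100 × 2700 = 270,000
  Tier 2: 220 × 2750 = 605,000
  Tier 3: 360 × 1650 = 594,000
Adjusted estimate = 1,469,000 / 680 = 2160.29 → $2,160.

$2,160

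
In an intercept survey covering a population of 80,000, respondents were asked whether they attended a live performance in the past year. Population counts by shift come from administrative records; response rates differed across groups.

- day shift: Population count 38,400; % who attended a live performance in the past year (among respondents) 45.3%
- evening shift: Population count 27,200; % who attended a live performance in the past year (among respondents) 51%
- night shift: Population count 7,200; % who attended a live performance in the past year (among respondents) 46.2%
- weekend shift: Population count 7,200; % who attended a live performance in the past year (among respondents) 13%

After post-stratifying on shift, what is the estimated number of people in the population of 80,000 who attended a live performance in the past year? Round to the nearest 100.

Apply each group's respondent rate to its population count:
  day shift: 38,400 × 45.3% = 17395.2
  evening shift: 27,200 × 51% = 13,872
  night shift: 7,200 × 46.2% = 3326.4
  weekend shift: 7,200 × 13% = 936
Estimated total = 35529.6 → 35,500.

35,500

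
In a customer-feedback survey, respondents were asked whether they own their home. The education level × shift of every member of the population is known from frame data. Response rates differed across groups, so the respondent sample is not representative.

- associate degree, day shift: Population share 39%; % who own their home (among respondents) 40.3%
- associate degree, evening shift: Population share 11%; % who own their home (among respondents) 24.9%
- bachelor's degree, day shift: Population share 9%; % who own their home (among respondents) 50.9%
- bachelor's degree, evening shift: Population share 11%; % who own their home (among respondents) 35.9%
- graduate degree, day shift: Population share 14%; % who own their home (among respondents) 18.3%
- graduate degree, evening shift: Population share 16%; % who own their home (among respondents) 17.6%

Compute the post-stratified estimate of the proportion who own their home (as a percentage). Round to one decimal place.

32.4%

Reweight to the known education level × shift distribution:
  associate degree, day shift: 0.39 × 40.3 = 15.717
  associate degree, evening shift: 0.11 × 24.9 = 2.739
  bachelor's degree, day shift: 0.09 × 50.9 = 4.581
  bachelor's degree, evening shift: 0.11 × 35.9 = 3.949
  graduate degree, day shift: 0.14 × 18.3 = 2.562
  graduate degree, evening shift: 0.16 × 17.6 = 2.816
Post-stratified estimate = 32.364 → 32.4%.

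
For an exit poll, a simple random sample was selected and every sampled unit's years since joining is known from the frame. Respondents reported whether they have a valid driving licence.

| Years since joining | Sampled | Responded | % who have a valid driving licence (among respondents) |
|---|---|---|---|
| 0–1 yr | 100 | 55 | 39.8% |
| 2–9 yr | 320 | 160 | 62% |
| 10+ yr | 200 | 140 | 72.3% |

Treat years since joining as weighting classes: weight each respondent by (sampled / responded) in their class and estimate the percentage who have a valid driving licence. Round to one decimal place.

Response rates by class: 0–1 yr 55/100 = 55%, 2–9 yr 160/320 = 50%, 10+ yr 140/200 = 70%.
Each respondent's weight = sampled/responded in their class; summing within a class gives n_sampled, so:
  0–1 yr: 100 × 39.8 = 3980
  2–9 yr: 320 × 62 = 19,840
  10+ yr: 200 × 72.3 = 14,460
Adjusted estimate = 38,280 / 620 = 61.7419 → 61.7%.

61.7%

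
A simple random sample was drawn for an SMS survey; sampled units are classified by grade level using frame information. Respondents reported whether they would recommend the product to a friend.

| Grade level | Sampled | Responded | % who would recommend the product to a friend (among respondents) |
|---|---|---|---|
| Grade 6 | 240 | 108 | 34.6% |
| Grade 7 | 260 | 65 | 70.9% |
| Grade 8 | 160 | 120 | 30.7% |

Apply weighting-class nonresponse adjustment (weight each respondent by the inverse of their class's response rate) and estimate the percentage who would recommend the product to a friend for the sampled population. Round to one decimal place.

Class response rates: Grade 6 108/240 = 45%, Grade 7 65/260 = 25%, Grade 8 120/160 = 75%.
Inverse-response-rate weighting restores each class to its sampled count, so class totals weight by n_sampled:
  Grade 6: 240 × 34.6 = 8304
  Grade 7: 260 × 70.9 = 18,434
  Grade 8: 160 × 30.7 = 4912
Adjusted estimate = 31,650 / 660 = 47.9545 → 48.0%.

48.0%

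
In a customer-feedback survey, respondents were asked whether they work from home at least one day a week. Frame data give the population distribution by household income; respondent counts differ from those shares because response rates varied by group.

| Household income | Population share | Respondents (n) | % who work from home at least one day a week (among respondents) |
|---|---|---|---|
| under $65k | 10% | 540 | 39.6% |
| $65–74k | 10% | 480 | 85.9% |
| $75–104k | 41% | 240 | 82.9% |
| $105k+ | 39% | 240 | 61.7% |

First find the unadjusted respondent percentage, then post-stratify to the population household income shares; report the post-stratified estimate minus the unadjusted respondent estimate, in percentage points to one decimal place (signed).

Without adjustment, the pooled respondent share is:
  (540/1500)×39.6 + (480/1500)×85.9 + (240/1500)×82.9 + (240/1500)×61.7 = 64.88%
Post-stratified estimate weights by population shares:
  0.1×39.6 + 0.1×85.9 + 0.41×82.9 + 0.39×61.7 = 70.602%
Difference = 70.602 − 64.88 = 5.722 pp.

+5.7 percentage points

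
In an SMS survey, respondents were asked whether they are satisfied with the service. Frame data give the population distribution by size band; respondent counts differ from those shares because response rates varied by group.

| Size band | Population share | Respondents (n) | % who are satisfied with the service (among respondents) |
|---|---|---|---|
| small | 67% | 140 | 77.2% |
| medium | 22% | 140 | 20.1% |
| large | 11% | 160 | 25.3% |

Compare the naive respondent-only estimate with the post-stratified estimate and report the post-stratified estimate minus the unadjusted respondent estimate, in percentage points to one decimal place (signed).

+18.8 percentage points

Unadjusted (pooled respondent) estimate weights by respondent counts:
  (140/440)×77.2 + (140/440)×20.1 + (160/440)×25.3 = 40.1591%
Reweighting by population size band shares:
  0.67×77.2 + 0.22×20.1 + 0.11×25.3 = 58.929%
Difference = 58.929 − 40.1591 = 18.7699 pp.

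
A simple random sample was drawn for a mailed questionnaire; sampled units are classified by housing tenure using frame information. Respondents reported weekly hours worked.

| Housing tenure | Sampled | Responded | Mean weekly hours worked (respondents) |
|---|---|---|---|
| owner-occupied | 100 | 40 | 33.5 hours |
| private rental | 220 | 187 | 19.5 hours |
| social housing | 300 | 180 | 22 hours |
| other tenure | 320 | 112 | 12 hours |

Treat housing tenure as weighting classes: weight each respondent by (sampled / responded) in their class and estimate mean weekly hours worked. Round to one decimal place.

Class response rates: owner-occupied 40/100 = 40%, private rental 187/220 = 85%, social housing 180/300 = 60%, other tenure 112/320 = 35%.
Weighting each respondent by the inverse class response rate inflates each class back to its sampled size, so the class weight is n_sampled:
  owner-occupied: 100 × 33.5 = 3350
  private rental: 220 × 19.5 = 4290
  social housing: 300 × 22 = 6600
  other tenure: 320 × 12 = 3840
Adjusted estimate = 18,080 / 940 = 19.234 → 19.2.

19.2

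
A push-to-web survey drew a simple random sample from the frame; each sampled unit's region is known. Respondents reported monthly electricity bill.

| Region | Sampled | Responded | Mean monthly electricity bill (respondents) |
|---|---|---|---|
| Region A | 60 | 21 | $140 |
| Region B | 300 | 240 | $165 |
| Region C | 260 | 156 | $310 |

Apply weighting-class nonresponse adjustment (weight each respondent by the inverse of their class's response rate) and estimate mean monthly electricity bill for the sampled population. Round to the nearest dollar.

$223

Response rates by class: Region A 21/60 = 35%, Region B 240/300 = 80%, Region C 156/260 = 60%.
Inverse-response-rate weighting restores each class to its sampled count, so class totals weight by n_sampled:
  Region A: 60 × 140 = 8400
  Region B: 300 × 165 = 49,500
  Region C: 260 × 310 = 80,600
Adjusted estimate = 138,500 / 620 = 223.387 → $223.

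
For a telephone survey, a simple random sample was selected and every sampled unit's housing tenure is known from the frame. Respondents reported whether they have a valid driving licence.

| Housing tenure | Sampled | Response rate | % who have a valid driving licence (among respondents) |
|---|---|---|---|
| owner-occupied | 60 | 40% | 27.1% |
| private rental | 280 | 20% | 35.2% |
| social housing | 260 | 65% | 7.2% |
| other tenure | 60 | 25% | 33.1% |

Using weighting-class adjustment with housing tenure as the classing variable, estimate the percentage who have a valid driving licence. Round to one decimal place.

Weighting each respondent by the inverse class response rate inflates each class back to its sampled size, so the class weight is n_sampled:
  owner-occupied: 60 × 27.1 = 1626
  private rental: 280 × 35.2 = 9856
  social housing: 260 × 7.2 = 1872
  other tenure: 60 × 33.1 = 1986
Adjusted estimate = 15,340 / 660 = 23.2424 → 23.2%.

23.2%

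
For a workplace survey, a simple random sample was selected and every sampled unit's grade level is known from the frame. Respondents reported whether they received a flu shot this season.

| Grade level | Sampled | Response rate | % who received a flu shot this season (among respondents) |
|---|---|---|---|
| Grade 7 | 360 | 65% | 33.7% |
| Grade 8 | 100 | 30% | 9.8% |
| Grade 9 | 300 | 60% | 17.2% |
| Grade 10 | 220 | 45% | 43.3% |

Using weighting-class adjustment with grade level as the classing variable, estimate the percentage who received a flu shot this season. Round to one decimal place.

28.4%

Weighting each respondent by the inverse class response rate inflates each class back to its sampled size, so the class weight is n_sampled:
  Grade 7: 360 × 33.7 = 12132
  Grade 8: 100 × 9.8 = 980
  Grade 9: 300 × 17.2 = 5160
  Grade 10: 220 × 43.3 = 9526
Adjusted estimate = 27798 / 980 = 28.3653 → 28.4%.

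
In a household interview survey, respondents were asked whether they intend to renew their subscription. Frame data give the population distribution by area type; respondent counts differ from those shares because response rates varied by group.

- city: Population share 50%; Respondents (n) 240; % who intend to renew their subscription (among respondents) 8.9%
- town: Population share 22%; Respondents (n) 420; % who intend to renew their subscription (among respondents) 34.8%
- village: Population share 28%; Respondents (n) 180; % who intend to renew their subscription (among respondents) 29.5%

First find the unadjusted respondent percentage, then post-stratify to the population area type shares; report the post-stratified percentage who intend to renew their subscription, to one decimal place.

Naive respondent-only estimate (weights = respondent counts):
  (240/840)×8.9 + (420/840)×34.8 + (180/840)×29.5 = 26.2643%
Post-stratifying to population shares instead:
  0.5×8.9 + 0.22×34.8 + 0.28×29.5 = 20.366%

20.4%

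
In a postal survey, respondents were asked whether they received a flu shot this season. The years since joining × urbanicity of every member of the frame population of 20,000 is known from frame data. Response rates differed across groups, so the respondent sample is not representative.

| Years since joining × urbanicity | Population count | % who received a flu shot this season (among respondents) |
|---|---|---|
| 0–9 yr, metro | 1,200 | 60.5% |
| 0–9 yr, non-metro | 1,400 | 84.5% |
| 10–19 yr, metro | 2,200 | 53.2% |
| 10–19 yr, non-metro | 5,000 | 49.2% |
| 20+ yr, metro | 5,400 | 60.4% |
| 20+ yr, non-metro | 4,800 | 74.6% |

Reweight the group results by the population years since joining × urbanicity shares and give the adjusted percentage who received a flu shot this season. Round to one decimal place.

Each cell contributes population-share × respondent value:
  0–9 yr, metro: (1,200/20,000) × 60.5 = 3.63
  0–9 yr, non-metro: (1,400/20,000) × 84.5 = 5.915
  10–19 yr, metro: (2,200/20,000) × 53.2 = 5.852
  10–19 yr, non-metro: (5,000/20,000) × 49.2 = 12.3
  20+ yr, metro: (5,400/20,000) × 60.4 = 16.308
  20+ yr, non-metro: (4,800/20,000) × 74.6 = 17.904
Post-stratified estimate = 61.909 → 61.9%.

61.9%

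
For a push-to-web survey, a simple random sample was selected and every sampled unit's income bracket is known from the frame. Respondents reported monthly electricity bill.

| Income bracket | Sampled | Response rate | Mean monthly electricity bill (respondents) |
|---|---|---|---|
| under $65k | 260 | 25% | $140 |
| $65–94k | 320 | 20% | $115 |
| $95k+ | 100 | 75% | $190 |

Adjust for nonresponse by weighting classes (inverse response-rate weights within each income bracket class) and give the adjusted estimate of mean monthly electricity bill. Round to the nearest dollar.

$136

Inverse-response-rate weighting restores each class to its sampled count, so class totals weight by n_sampled:
  under $65k: 260 × 140 = 36,400
  $65–94k: 320 × 115 = 36,800
  $95k+: 100 × 190 = 19,000
Adjusted estimate = 92,200 / 680 = 135.588 → $136.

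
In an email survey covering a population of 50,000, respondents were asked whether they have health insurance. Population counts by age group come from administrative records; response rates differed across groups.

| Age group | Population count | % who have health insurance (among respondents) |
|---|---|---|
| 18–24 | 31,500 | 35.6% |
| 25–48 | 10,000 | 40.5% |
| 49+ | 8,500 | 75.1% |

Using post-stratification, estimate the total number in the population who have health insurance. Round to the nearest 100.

21,600

Apply each group's respondent rate to its population count:
  18–24: 31,500 × 35.6% = 11,214
  25–48: 10,000 × 40.5% = 4050
  49+: 8,500 × 75.1% = 6383.5
Estimated total = 21647.5 → 21,600.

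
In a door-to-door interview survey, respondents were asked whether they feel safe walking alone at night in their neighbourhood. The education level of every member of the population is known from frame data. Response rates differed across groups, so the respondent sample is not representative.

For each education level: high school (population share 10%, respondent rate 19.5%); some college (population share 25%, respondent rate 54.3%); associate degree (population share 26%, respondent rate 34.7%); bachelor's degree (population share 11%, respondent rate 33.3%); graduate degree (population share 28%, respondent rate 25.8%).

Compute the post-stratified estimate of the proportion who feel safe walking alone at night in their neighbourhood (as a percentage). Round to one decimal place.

Each cell contributes population-share × respondent value:
  high school: 0.1 × 19.5 = 1.95
  some college: 0.25 × 54.3 = 13.575
  associate degree: 0.26 × 34.7 = 9.022
  bachelor's degree: 0.11 × 33.3 = 3.663
  graduate degree: 0.28 × 25.8 = 7.224
Post-stratified estimate = 35.434 → 35.4%.

35.4%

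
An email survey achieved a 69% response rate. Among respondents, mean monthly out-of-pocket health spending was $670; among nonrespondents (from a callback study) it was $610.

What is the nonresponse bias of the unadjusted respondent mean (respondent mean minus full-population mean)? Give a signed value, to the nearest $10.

Nonresponse fraction = 1 − 0.69 = 0.31.
Bias = (nonresponse fraction) × (respondent mean − nonrespondent mean)
     = 0.31 × (670 − 610) = 0.31 × 60 = 18.6.

+$20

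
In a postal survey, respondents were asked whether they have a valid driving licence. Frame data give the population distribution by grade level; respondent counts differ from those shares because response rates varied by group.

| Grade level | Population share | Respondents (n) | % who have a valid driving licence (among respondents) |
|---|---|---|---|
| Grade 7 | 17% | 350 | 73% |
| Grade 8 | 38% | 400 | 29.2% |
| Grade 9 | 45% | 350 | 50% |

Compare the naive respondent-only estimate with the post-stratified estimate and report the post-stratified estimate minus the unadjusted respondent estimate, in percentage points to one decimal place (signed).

Naive respondent-only estimate (weights = respondent counts):
  (350/1100)×73 + (400/1100)×29.2 + (350/1100)×50 = 49.7545%
Reweighting by population grade level shares:
  0.17×73 + 0.38×29.2 + 0.45×50 = 46.006%
Difference = 46.006 − 49.7545 = -3.7485 pp.

-3.7 percentage points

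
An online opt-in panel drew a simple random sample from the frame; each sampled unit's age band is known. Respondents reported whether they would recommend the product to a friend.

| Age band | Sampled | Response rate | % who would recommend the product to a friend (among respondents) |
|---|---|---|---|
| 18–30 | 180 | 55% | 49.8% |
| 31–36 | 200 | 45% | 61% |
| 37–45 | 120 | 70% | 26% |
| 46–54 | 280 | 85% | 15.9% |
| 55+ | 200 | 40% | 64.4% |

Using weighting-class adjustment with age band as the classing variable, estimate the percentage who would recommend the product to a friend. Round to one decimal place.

42.5%

With weight = n_sampled/n_responded per class, the weighted class total is n_sampled:
  18–30: 180 × 49.8 = 8964
  31–36: 200 × 61 = 12,200
  37–45: 120 × 26 = 3120
  46–54: 280 × 15.9 = 4452
  55+: 200 × 64.4 = 12880
Adjusted estimate = 41,616 / 980 = 42.4653 → 42.5%.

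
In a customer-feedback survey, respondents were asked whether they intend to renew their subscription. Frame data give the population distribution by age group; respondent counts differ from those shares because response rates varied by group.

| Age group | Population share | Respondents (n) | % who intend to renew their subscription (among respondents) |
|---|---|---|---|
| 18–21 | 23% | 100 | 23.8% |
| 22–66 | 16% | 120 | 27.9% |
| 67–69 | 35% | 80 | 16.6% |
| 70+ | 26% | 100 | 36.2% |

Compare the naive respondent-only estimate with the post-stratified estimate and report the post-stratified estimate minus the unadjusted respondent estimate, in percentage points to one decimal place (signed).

Without adjustment, the pooled respondent share is:
  (100/400)×23.8 + (120/400)×27.9 + (80/400)×16.6 + (100/400)×36.2 = 26.69%
Post-stratified estimate weights by population shares:
  0.23×23.8 + 0.16×27.9 + 0.35×16.6 + 0.26×36.2 = 25.16%
Difference = 25.16 − 26.69 = -1.53 pp.

-1.5 percentage points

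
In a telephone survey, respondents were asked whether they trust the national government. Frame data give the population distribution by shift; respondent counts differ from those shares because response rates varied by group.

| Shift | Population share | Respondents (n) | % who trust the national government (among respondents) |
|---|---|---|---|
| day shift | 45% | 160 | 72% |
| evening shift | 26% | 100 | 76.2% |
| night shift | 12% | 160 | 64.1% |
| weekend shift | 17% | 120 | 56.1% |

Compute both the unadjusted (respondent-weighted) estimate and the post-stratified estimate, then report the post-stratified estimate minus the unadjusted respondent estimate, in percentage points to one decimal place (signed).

+2.5 percentage points

Naive respondent-only estimate (weights = respondent counts):
  (160/540)×72 + (100/540)×76.2 + (160/540)×64.1 + (120/540)×56.1 = 66.9037%
Post-stratified estimate weights by population shares:
  0.45×72 + 0.26×76.2 + 0.12×64.1 + 0.17×56.1 = 69.441%
Difference = 69.441 − 66.9037 = 2.5373 pp.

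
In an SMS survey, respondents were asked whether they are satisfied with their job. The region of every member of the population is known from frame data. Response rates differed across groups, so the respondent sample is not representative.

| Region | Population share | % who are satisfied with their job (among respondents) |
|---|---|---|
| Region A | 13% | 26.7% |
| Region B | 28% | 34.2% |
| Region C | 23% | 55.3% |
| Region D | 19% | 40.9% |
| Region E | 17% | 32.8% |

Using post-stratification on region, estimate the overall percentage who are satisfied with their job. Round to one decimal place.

Post-stratification weights by population share, not respondent share:
  Region A: 0.13 × 26.7 = 3.471
  Region B: 0.28 × 34.2 = 9.576
  Region C: 0.23 × 55.3 = 12.719
  Region D: 0.19 × 40.9 = 7.771
  Region E: 0.17 × 32.8 = 5.576
Post-stratified estimate = 39.113 → 39.1%.

39.1%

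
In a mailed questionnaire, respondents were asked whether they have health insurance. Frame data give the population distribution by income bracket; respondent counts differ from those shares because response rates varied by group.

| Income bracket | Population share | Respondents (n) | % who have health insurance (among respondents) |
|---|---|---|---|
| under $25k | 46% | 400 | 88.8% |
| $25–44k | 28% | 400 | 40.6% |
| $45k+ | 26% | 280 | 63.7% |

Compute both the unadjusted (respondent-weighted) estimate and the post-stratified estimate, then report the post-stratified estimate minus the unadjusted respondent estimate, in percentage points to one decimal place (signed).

+4.3 percentage points

Without adjustment, the pooled respondent share is:
  (400/1080)×88.8 + (400/1080)×40.6 + (280/1080)×63.7 = 64.4407%
Reweighting by population income bracket shares:
  0.46×88.8 + 0.28×40.6 + 0.26×63.7 = 68.778%
Difference = 68.778 − 64.4407 = 4.3373 pp.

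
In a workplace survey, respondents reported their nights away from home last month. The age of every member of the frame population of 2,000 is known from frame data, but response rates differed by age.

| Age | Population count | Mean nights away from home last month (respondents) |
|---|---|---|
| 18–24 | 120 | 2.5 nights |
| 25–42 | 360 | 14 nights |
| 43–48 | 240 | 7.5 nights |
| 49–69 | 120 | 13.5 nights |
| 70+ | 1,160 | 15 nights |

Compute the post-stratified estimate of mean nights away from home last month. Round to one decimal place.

13.1

Each cell contributes population-share × respondent value:
  18–24: (120/2,000) × 2.5 = 0.15
  25–42: (360/2,000) × 14 = 2.52
  43–48: (240/2,000) × 7.5 = 0.9
  49–69: (120/2,000) × 13.5 = 0.81
  70+: (1,160/2,000) × 15 = 8.7
Post-stratified estimate = 13.08 → 13.1.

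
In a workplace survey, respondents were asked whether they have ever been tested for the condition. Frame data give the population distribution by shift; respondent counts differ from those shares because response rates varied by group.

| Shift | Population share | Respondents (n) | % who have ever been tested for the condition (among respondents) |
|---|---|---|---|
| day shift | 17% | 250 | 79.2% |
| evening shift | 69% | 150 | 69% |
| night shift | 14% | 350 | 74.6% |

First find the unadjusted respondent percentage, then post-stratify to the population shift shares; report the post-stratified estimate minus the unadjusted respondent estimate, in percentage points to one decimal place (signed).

Unadjusted (pooled respondent) estimate weights by respondent counts:
  (250/750)×79.2 + (150/750)×69 + (350/750)×74.6 = 75.0133%
Post-stratifying to population shares instead:
  0.17×79.2 + 0.69×69 + 0.14×74.6 = 71.518%
Difference = 71.518 − 75.0133 = -3.4953 pp.

-3.5 percentage points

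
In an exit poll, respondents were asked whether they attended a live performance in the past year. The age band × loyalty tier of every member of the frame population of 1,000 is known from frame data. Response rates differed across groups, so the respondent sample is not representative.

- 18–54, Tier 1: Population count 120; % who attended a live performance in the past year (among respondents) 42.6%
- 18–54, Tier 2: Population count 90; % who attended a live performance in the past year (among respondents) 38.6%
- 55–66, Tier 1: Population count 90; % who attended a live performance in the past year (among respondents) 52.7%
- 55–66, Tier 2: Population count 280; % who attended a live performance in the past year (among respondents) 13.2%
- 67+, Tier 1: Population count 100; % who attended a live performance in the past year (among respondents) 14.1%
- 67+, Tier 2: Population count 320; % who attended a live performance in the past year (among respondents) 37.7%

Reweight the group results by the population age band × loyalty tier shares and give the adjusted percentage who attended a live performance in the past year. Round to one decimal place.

Each cell contributes population-share × respondent value:
  18–54, Tier 1: (120/1,000) × 42.6 = 5.112
  18–54, Tier 2: (90/1,000) × 38.6 = 3.474
  55–66, Tier 1: (90/1,000) × 52.7 = 4.743
  55–66, Tier 2: (280/1,000) × 13.2 = 3.696
  67+, Tier 1: (100/1,000) × 14.1 = 1.41
  67+, Tier 2: (320/1,000) × 37.7 = 12.064
Post-stratified estimate = 30.499 → 30.5%.

30.5%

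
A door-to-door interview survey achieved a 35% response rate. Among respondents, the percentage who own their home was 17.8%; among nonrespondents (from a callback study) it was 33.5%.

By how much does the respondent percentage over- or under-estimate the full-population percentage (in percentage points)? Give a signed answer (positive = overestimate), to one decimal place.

Nonresponse fraction = 1 − 0.35 = 0.65.
Bias = (nonresponse fraction) × (respondent percentage − nonrespondent percentage)
     = 0.65 × (17.8 − 33.5) = 0.65 × -15.7 = -10.205.

-10.2 percentage points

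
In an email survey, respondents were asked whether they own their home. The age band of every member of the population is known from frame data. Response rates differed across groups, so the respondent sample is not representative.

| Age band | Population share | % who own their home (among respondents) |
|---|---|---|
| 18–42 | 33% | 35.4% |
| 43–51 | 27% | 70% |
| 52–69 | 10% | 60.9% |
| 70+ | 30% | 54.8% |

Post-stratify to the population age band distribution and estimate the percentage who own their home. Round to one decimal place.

Each cell contributes population-share × respondent value:
  18–42: 0.33 × 35.4 = 11.682
  43–51: 0.27 × 70 = 18.9
  52–69: 0.1 × 60.9 = 6.09
  70+: 0.3 × 54.8 = 16.44
Post-stratified estimate = 53.112 → 53.1%.

53.1%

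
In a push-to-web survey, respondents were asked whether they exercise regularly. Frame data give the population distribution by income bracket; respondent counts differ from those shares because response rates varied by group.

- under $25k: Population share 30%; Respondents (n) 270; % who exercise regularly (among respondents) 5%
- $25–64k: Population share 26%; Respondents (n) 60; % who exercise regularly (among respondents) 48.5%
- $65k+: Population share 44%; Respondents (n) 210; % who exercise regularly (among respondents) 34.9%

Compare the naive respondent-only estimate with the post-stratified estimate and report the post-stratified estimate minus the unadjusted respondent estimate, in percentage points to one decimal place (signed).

+8.0 percentage points

Naive respondent-only estimate (weights = respondent counts):
  (270/540)×5 + (60/540)×48.5 + (210/540)×34.9 = 21.4611%
Reweighting by population income bracket shares:
  0.3×5 + 0.26×48.5 + 0.44×34.9 = 29.466%
Difference = 29.466 − 21.4611 = 8.0049 pp.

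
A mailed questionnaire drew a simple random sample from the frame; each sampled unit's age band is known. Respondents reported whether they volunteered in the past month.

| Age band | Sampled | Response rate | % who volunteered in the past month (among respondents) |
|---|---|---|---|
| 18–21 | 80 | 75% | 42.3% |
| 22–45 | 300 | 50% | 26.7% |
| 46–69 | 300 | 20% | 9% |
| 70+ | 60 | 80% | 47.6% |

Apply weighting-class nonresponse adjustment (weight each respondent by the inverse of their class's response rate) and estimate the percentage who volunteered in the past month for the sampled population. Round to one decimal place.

With weight = n_sampled/n_responded per class, the weighted class total is n_sampled:
  18–21: 80 × 42.3 = 3384
  22–45: 300 × 26.7 = 8010
  46–69: 300 × 9 = 2700
  70+: 60 × 47.6 = 2856
Adjusted estimate = 16,950 / 740 = 22.9054 → 22.9%.

22.9%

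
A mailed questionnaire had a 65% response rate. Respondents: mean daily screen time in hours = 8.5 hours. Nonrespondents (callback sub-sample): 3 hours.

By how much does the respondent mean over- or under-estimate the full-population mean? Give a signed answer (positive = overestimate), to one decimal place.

+1.9

Nonresponse fraction = 1 − 0.65 = 0.35.
Bias = (nonresponse fraction) × (respondent mean − nonrespondent mean)
     = 0.35 × (8.5 − 3) = 0.35 × 5.5 = 1.925.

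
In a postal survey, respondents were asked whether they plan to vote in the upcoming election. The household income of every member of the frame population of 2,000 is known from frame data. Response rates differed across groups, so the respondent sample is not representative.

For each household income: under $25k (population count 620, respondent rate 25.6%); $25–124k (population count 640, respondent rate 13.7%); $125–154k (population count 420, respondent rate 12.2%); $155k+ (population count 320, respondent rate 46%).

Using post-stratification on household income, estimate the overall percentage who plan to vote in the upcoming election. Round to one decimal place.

Post-stratification weights by population share, not respondent share:
  under $25k: (620/2,000) × 25.6 = 7.936
  $25–124k: (640/2,000) × 13.7 = 4.384
  $125–154k: (420/2,000) × 12.2 = 2.562
  $155k+: (320/2,000) × 46 = 7.36
Post-stratified estimate = 22.242 → 22.2%.

22.2%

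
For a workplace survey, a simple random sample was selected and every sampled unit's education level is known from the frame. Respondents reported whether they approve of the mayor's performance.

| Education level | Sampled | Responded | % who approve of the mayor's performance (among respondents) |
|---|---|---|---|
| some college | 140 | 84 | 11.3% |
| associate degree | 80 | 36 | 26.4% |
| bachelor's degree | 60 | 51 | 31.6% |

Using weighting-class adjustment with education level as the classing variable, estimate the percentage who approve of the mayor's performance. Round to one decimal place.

20.0%

Class response rates: some college 84/140 = 60%, associate degree 36/80 = 45%, bachelor's degree 51/60 = 85%.
Each respondent's weight = sampled/responded in their class; summing within a class gives n_sampled, so:
  some college: 140 × 11.3 = 1582
  associate degree: 80 × 26.4 = 2112
  bachelor's degree: 60 × 31.6 = 1896
Adjusted estimate = 5590 / 280 = 19.9643 → 20.0%.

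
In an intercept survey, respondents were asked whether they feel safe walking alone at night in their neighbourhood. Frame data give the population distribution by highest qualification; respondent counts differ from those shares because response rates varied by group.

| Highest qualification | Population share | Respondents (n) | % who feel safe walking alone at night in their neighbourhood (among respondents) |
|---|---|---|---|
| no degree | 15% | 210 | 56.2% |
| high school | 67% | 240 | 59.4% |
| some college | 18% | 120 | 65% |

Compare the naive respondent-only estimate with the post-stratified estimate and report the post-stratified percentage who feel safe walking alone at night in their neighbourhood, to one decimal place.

59.9%

Without adjustment, the pooled respondent share is:
  (210/570)×56.2 + (240/570)×59.4 + (120/570)×65 = 59.4%
Post-stratified estimate weights by population shares:
  0.15×56.2 + 0.67×59.4 + 0.18×65 = 59.928%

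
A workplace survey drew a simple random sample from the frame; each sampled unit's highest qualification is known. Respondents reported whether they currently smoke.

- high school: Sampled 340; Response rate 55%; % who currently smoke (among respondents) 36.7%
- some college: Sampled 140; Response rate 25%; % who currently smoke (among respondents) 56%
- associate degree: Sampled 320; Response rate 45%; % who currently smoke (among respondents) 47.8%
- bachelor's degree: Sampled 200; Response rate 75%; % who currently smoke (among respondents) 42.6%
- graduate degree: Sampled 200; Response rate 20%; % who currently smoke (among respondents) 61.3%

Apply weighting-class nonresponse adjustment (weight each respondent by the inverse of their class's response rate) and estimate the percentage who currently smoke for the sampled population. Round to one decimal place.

47.0%

Inverse-response-rate weighting restores each class to its sampled count, so class totals weight by n_sampled:
  high school: 340 × 36.7 = 12478
  some college: 140 × 56 = 7840
  associate degree: 320 × 47.8 = 15,296
  bachelor's degree: 200 × 42.6 = 8520
  graduate degree: 200 × 61.3 = 12,260
Adjusted estimate = 56,394 / 1,200 = 46.995 → 47.0%.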